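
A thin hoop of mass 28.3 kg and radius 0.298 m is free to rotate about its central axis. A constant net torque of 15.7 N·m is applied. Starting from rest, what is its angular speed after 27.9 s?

ω ≈ 174 rad/s

I = MR² = (28.3)(0.298)² = 2.513 kg·m².
α = τ/I = 15.7/2.513 = 6.247 rad/s².
ω = ω₀ + αt = 0 + (6.247)(27.9) = 174.3 rad/s.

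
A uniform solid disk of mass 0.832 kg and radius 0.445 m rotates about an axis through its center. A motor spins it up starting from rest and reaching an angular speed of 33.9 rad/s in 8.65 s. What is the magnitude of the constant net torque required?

I = ½MR² = (1/2)(0.832)(0.445)² = 0.08238 kg·m².
α = Δω/Δt = (33.9 − 0)/8.65 = 3.919 rad/s².
τ = Iα = (0.08238)(3.919) = 0.3228 N·m.

τ ≈ 0.323 N·m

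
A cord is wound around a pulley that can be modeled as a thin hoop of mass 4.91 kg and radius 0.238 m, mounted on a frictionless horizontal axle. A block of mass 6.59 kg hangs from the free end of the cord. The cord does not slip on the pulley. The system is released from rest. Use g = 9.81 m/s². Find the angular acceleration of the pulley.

α ≈ 23.6 rad/s²

I = MR² = (4.91)(0.238)² = 0.2781 kg·m².
Block: mg − T = ma. Pulley: TR = Iα. No-slip: a = αR, so T = (I/R²)a = 4.910·a.
Then mg = (m + 4.910)a, so a = (6.59)(9.81)/(6.59 + 4.910) = 5.622 m/s².
α = a/R = 5.622/0.238 = 23.62 rad/s².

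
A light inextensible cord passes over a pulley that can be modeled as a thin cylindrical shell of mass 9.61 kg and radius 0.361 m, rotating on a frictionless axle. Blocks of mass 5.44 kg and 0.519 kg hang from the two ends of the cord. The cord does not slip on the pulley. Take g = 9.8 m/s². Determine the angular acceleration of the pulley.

α ≈ 8.58 rad/s²

I = MR² = (9.61)(0.361)² = 1.252 kg·m².
Heavier block: m₁g − T₁ = m₁a. Lighter block: T₂ − m₂g = m₂a.
Pulley: (T₁ − T₂)R = Iα = I(a/R), so T₁ − T₂ = (I/R²)a = 1·M_p a = 9.610·a.
Adding the three: (m₁ − m₂)g = (m₁ + m₂ + 9.610)a, so a = (5.44 − 0.519)(9.8)/(5.44 + 0.519 + 9.610) = 3.098 m/s².
α = a/R = 3.098/0.361 = 8.580 rad/s².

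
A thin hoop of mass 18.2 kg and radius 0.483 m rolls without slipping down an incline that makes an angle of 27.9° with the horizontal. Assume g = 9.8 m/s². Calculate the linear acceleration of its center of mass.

a ≈ 2.29 m/s²

Translation along the incline: Mg sinθ − f = Ma.
Rotation about the center: fR = Iα with I = MR². No-slip gives a = αR, so f = (I/R²)a = M a.
Substituting: Mg sinθ = (1 + 1.000)Ma, so a = g sinθ/(1 + 1.000) = (9.8) sin 27.9° / 2.000 = 2.293 m/s².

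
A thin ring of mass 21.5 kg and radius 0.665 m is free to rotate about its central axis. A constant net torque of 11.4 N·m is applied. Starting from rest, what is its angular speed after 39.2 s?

ω ≈ 47.0 rad/s

I = MR² = (21.5)(0.665)² = 9.508 kg·m².
α = τ/I = 11.4/9.508 = 1.199 rad/s².
ω = ω₀ + αt = 0 + (1.199)(39.2) = 47.00 rad/s.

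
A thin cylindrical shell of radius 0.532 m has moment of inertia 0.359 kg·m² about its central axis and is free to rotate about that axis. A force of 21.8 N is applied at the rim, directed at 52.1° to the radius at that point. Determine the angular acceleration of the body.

α ≈ 25.5 rad/s²

Only the tangential component produces torque: τ = F R sinθ = (21.8)(0.532) sin 52.1° = 9.151 N·m.
From τ = Iα: α = 9.151/0.3590 = 25.49 rad/s².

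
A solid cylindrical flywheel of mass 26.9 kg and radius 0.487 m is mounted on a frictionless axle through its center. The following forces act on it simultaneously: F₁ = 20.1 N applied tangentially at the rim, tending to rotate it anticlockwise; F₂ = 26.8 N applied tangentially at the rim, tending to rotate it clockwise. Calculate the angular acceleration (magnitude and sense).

I = ½MR² = (1/2)(26.9)(0.487)² = 3.190 kg·m².
Taking anticlockwise as positive: τ₁ = +(20.1)(0.487) = +9.789 N·m; τ₂ = −(26.8)(0.487) = −13.05 N·m.
Net torque τ = -3.263 N·m.
α = τ/I = -3.263/3.190 = -1.023 rad/s².

α ≈ 1.02 rad/s², clockwise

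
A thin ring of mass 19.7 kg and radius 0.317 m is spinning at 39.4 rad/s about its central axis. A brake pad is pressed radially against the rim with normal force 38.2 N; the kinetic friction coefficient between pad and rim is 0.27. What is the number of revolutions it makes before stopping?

I = MR² = (19.7)(0.317)² = 1.980 kg·m².
Friction force f = μN = (0.27)(38.2) = 10.31 N at the rim; torque magnitude τ = fR = 3.270 N·m, opposing ω.
|α| = τ/I = 3.270/1.980 = 1.652 rad/s² (deceleration).
ω² = ω₀² − 2|α|θ with ω = 0 ⇒ θ = ω₀²/(2|α|) = 470.0 rad = 74.80 rev.

≈ 74.8 revolutions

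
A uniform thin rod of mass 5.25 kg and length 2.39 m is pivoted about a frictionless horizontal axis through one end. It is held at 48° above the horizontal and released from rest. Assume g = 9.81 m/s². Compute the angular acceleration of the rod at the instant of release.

α ≈ 4.12 rad/s²

About the pivot, I = (1/3)ML² = (1/3)(5.25)(2.39)² = 9.996 kg·m².
The weight acts at the center, a distance L/2 = 1.195 m from the pivot; τ = Mg(L/2) cos 48° = 41.18 N·m.
α = τ/I = 41.18/9.996 = 4.120 rad/s².
(Equivalently α = (3g/(2L)) cos 48° = 4.120 rad/s².)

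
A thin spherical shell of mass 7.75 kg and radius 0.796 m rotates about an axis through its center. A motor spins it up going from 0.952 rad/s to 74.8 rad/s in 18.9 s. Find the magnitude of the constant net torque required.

I = (2/3)MR² = (2/3)(7.75)(0.796)² = 3.274 kg·m².
α = Δω/Δt = (74.8 − 0.952)/18.9 = 3.907 rad/s².
τ = Iα = (3.274)(3.907) = 12.79 N·m.

τ ≈ 12.8 N·m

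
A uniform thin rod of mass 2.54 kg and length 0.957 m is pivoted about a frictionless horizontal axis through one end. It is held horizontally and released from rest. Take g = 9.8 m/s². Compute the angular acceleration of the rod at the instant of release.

About the pivot, I = (1/3)ML² = (1/3)(2.54)(0.957)² = 0.7754 kg·m².
The weight acts at the center, a distance L/2 = 0.4785 m from the pivot; τ = Mg(L/2) = 11.91 N·m.
α = τ/I = 11.91/0.7754 = 15.36 rad/s².
(Equivalently α = (3g/(2L)) = 15.36 rad/s².)

α ≈ 15.4 rad/s²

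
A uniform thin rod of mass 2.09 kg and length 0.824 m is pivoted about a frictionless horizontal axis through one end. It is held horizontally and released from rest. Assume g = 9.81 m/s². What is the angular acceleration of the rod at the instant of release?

About the pivot, I = (1/3)ML² = (1/3)(2.09)(0.824)² = 0.4730 kg·m².
The weight acts at the center, a distance L/2 = 0.4120 m from the pivot; τ = Mg(L/2) = 8.447 N·m.
α = τ/I = 8.447/0.4730 = 17.86 rad/s².

α ≈ 17.9 rad/s²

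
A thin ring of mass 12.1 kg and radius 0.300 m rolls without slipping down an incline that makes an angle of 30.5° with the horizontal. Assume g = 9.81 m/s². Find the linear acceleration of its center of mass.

a ≈ 2.49 m/s²

Translation along the incline: Mg sinθ − f = Ma.
Rotation about the center: fR = Iα with I = MR². No-slip gives a = αR, so f = (I/R²)a = M a.
Substituting: Mg sinθ = (1 + 1.000)Ma, so a = g sinθ/(1 + 1.000) = (9.81) sin 30.5° / 2.000 = 2.489 m/s².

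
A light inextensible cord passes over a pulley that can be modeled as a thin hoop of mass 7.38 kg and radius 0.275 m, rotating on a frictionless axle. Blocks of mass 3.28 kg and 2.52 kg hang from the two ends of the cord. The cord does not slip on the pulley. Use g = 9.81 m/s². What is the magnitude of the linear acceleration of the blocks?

I = MR² = (7.38)(0.275)² = 0.5581 kg·m².
Heavier block: m₁g − T₁ = m₁a. Lighter block: T₂ − m₂g = m₂a.
Pulley: (T₁ − T₂)R = Iα = I(a/R), so T₁ − T₂ = (I/R²)a = 1·M_p a = 7.380·a.
Adding the three: (m₁ − m₂)g = (m₁ + m₂ + 7.380)a, so a = (3.28 − 2.52)(9.81)/(3.28 + 2.52 + 7.380) = 0.5657 m/s².

a ≈ 0.566 m/s²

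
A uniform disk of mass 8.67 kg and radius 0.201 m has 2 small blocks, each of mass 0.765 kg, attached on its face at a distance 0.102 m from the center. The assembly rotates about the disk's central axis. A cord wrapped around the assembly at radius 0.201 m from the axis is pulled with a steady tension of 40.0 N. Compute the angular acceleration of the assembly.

I_disk = ½MR² = ½(8.67)(0.201)² = 0.1751 kg·m².
I_blocks = 2·m·r² = 2(0.765)(0.102)² = 0.01592 kg·m².
Total I = 0.1911 kg·m².
τ = F r = (40.0)(0.201) = 8.040 N·m.
α = τ/I = 8.040/0.1911 = 42.08 rad/s².

α ≈ 42.1 rad/s²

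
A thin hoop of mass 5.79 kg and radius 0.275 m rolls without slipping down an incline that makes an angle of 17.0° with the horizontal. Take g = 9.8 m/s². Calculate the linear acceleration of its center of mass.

a ≈ 1.43 m/s²

Translation along the incline: Mg sinθ − f = Ma.
Rotation about the center: fR = Iα with I = MR². No-slip gives a = αR, so f = (I/R²)a = M a.
Substituting: Mg sinθ = (1 + 1.000)Ma, so a = g sinθ/(1 + 1.000) = (9.8) sin 17.0° / 2.000 = 1.433 m/s².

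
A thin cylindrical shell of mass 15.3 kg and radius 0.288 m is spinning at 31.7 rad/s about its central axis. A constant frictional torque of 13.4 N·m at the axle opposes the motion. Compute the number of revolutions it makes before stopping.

≈ 7.57 revolutions

I = MR² = (15.3)(0.288)² = 1.269 kg·m².
The net torque has magnitude 13.4 N·m, opposing ω.
|α| = τ/I = 13.40/1.269 = 10.56 rad/s² (deceleration).
ω² = ω₀² − 2|α|θ with ω = 0 ⇒ θ = ω₀²/(2|α|) = 47.58 rad = 7.573 rev.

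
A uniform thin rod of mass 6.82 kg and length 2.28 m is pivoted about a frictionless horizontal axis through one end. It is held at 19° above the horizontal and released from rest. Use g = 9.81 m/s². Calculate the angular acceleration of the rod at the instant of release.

About the pivot, I = (1/3)ML² = (1/3)(6.82)(2.28)² = 11.82 kg·m².
The weight acts at the center, a distance L/2 = 1.140 m from the pivot; τ = Mg(L/2) cos 19° = 72.12 N·m.
α = τ/I = 72.12/11.82 = 6.102 rad/s².

α ≈ 6.10 rad/s²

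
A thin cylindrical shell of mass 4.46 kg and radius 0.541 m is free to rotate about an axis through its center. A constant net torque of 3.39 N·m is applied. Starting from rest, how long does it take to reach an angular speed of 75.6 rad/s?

I = MR² = (4.46)(0.541)² = 1.305 kg·m².
α = τ/I = 3.39/1.305 = 2.597 rad/s².
ω = αt ⇒ t = ω/α = 75.6/2.597 = 29.11 s.

t ≈ 29.1 s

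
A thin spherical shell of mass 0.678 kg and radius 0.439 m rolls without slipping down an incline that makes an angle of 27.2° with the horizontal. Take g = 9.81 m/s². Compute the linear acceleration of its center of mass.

a ≈ 2.69 m/s²

Translation along the incline: Mg sinθ − f = Ma.
Rotation about the center: fR = Iα with I = (2/3)MR². No-slip gives a = αR, so f = (I/R²)a = (2/3)M a.
Substituting: Mg sinθ = (1 + 0.6667)Ma, so a = g sinθ/(1 + 0.6667) = (9.81) sin 27.2° / 1.667 = 2.690 m/s².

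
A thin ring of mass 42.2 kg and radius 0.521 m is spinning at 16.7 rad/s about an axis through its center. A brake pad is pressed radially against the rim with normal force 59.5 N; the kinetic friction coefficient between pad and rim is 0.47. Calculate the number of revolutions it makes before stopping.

I = MR² = (42.2)(0.521)² = 11.45 kg·m².
Friction force f = μN = (0.47)(59.5) = 27.96 N at the rim; torque magnitude τ = fR = 14.57 N·m, opposing ω.
|α| = τ/I = 14.57/11.45 = 1.272 rad/s² (deceleration).
ω² = ω₀² − 2|α|θ with ω = 0 ⇒ θ = ω₀²/(2|α|) = 109.6 rad = 17.45 rev.

≈ 17.4 revolutions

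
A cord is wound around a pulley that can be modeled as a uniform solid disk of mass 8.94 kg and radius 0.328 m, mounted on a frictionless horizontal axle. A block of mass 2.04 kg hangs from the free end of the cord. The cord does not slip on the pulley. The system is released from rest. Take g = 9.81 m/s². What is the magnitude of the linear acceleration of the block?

I = ½MR² = (1/2)(8.94)(0.328)² = 0.4809 kg·m².
Block: mg − T = ma. Pulley: TR = Iα. No-slip: a = αR, so T = (I/R²)a = 4.470·a.
Then mg = (m + 4.470)a, so a = (2.04)(9.81)/(2.04 + 4.470) = 3.074 m/s².

a ≈ 3.07 m/s²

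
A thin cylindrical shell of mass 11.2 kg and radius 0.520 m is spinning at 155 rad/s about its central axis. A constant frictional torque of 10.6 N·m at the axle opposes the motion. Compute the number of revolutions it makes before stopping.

≈ 546 revolutions

I = MR² = (11.2)(0.520)² = 3.028 kg·m².
The net torque has magnitude 10.6 N·m, opposing ω.
|α| = τ/I = 10.60/3.028 = 3.500 rad/s² (deceleration).
ω² = ω₀² − 2|α|θ with ω = 0 ⇒ θ = ω₀²/(2|α|) = 3432 rad = 546.2 rev.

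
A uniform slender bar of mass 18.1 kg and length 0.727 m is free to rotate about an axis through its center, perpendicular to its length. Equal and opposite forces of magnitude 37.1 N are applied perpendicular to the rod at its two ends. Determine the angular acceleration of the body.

I = (1/12)ML² = (1/12)(18.1)(0.727)² = 0.7972 kg·m².
The couple gives τ = F·(L/2) + F·(L/2) = F L = (37.1)(0.727) = 26.97 N·m.
Newton's second law for rotation, τ = Iα, gives α = τ/I = 26.97/0.7972 = 33.83 rad/s².

α ≈ 33.8 rad/s²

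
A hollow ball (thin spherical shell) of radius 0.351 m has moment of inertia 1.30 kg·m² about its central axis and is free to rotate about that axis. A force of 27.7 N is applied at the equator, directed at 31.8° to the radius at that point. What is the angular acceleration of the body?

Only the tangential component produces torque: τ = F R sinθ = (27.7)(0.351) sin 31.8° = 5.123 N·m.
Newton's second law for rotation, τ = Iα, gives α = τ/I = 5.123/1.300 = 3.941 rad/s².

α ≈ 3.94 rad/s²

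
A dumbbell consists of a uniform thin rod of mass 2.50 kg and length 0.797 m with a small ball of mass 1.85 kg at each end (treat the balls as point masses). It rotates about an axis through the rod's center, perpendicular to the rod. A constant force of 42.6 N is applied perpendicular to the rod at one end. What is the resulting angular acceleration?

α ≈ 23.6 rad/s²

I_rod = (1/12)ML² = (1/12)(2.50)(0.797)² = 0.1323 kg·m².
I_balls = 2·m·(L/2)² = 2(1.85)(0.3985)² = 0.5876 kg·m².
Total I = 0.7199 kg·m².
τ = F·(L/2) = (42.6)(0.399) = 16.98 N·m.
α = τ/I = 16.98/0.7199 = 23.58 rad/s².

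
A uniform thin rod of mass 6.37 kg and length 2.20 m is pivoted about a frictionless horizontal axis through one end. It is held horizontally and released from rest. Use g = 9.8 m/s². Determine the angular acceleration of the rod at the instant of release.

α ≈ 6.68 rad/s²

About the pivot, I = (1/3)ML² = (1/3)(6.37)(2.20)² = 10.28 kg·m².
The weight acts at the center, a distance L/2 = 1.100 m from the pivot; τ = Mg(L/2) = 68.67 N·m.
α = τ/I = 68.67/10.28 = 6.682 rad/s².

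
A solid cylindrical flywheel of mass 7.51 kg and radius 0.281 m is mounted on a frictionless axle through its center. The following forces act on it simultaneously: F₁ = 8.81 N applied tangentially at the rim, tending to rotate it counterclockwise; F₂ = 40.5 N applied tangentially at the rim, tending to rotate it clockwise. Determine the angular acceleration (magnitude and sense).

I = ½MR² = (1/2)(7.51)(0.281)² = 0.2965 kg·m².
Taking counterclockwise as positive: τ₁ = +(8.81)(0.281) = +2.476 N·m; τ₂ = −(40.5)(0.281) = −11.38 N·m.
Net torque τ = -8.905 N·m.
α = τ/I = -8.905/0.2965 = -30.03 rad/s².

α ≈ 30.0 rad/s², clockwise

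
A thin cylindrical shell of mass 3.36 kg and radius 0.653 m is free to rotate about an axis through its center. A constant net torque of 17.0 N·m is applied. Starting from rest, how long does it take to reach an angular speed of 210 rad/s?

t ≈ 17.7 s

I = MR² = (3.36)(0.653)² = 1.433 kg·m².
α = τ/I = 17.0/1.433 = 11.87 rad/s².
ω = αt ⇒ t = ω/α = 210/11.87 = 17.70 s.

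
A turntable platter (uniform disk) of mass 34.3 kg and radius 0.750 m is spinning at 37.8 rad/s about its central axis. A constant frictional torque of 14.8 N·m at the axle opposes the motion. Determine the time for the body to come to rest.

t ≈ 24.6 s

I = ½MR² = (1/2)(34.3)(0.750)² = 9.647 kg·m².
The net torque has magnitude 14.8 N·m, opposing ω.
|α| = τ/I = 14.80/9.647 = 1.534 rad/s² (deceleration).
0 = ω₀ − |α|t ⇒ t = ω₀/|α| = 37.8/1.534 = 24.64 s.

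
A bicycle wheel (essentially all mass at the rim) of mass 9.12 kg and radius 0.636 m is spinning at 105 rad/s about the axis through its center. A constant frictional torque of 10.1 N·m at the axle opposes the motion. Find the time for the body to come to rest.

t ≈ 38.4 s

I = MR² = (9.12)(0.636)² = 3.689 kg·m².
The net torque has magnitude 10.1 N·m, opposing ω.
|α| = τ/I = 10.10/3.689 = 2.738 rad/s² (deceleration).
0 = ω₀ − |α|t ⇒ t = ω₀/|α| = 105/2.738 = 38.35 s.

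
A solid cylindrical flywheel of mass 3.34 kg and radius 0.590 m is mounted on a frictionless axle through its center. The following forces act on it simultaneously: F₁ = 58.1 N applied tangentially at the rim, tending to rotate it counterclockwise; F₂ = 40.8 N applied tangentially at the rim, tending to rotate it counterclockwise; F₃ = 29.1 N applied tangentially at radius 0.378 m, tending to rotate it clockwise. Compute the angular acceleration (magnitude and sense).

I = ½MR² = (1/2)(3.34)(0.590)² = 0.5813 kg·m².
Taking counterclockwise as positive: τ₁ = +(58.1)(0.590) = +34.28 N·m; τ₂ = +(40.8)(0.590) = +24.07 N·m; τ₃ = −(29.1)(0.378) = −11.00 N·m.
Net torque τ = 47.35 N·m.
α = τ/I = 47.35/0.5813 = 81.45 rad/s².

α ≈ 81.5 rad/s², counterclockwise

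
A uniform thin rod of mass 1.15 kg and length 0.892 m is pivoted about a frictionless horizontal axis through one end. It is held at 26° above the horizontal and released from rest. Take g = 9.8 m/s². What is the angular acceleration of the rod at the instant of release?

α ≈ 14.8 rad/s²

About the pivot, I = (1/3)ML² = (1/3)(1.15)(0.892)² = 0.3050 kg·m².
The weight acts at the center, a distance L/2 = 0.4460 m from the pivot; τ = Mg(L/2) cos 26° = 4.518 N·m.
α = τ/I = 4.518/0.3050 = 14.81 rad/s².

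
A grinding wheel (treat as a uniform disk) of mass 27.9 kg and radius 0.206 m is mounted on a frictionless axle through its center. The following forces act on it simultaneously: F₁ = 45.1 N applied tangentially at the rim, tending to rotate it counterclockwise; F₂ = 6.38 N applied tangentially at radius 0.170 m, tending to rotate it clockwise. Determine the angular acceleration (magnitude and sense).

α ≈ 13.9 rad/s², counterclockwise

I = ½MR² = (1/2)(27.9)(0.206)² = 0.5920 kg·m².
Taking counterclockwise as positive: τ₁ = +(45.1)(0.206) = +9.291 N·m; τ₂ = −(6.38)(0.170) = −1.085 N·m.
Net torque τ = 8.206 N·m.
α = τ/I = 8.206/0.5920 = 13.86 rad/s².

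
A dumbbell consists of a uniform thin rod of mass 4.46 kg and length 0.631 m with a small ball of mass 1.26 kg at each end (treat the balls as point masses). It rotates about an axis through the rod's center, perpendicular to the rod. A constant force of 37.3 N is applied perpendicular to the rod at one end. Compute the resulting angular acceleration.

I_rod = (1/12)ML² = (1/12)(4.46)(0.631)² = 0.1480 kg·m².
I_balls = 2·m·(L/2)² = 2(1.26)(0.3155)² = 0.2508 kg·m².
Total I = 0.3988 kg·m².
τ = F·(L/2) = (37.3)(0.316) = 11.77 N·m.
α = τ/I = 11.77/0.3988 = 29.51 rad/s².

α ≈ 29.5 rad/s²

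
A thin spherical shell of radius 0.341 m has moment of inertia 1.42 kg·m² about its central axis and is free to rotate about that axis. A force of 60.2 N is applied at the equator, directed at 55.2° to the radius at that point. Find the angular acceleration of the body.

α ≈ 11.9 rad/s²

Only the tangential component produces torque: τ = F R sinθ = (60.2)(0.341) sin 55.2° = 16.86 N·m.
From τ = Iα: α = 16.86/1.420 = 11.87 rad/s².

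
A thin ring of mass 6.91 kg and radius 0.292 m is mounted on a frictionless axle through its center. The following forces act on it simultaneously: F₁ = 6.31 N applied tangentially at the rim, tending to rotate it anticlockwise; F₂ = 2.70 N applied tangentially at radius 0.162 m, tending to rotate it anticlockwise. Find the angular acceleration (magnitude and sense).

α ≈ 3.87 rad/s², anticlockwise

I = MR² = (6.91)(0.292)² = 0.5892 kg·m².
Taking anticlockwise as positive: τ₁ = +(6.31)(0.292) = +1.843 N·m; τ₂ = +(2.70)(0.162) = +0.4374 N·m.
Net torque τ = 2.280 N·m.
α = τ/I = 2.280/0.5892 = 3.870 rad/s².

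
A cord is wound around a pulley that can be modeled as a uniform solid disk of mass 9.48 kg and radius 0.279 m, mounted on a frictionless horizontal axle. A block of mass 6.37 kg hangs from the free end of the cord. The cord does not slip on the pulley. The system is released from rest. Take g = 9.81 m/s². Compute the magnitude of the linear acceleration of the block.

I = ½MR² = (1/2)(9.48)(0.279)² = 0.3690 kg·m².
Block: mg − T = ma. Pulley: TR = Iα. No-slip: a = αR, so T = (I/R²)a = 4.740·a.
Then mg = (m + 4.740)a, so a = (6.37)(9.81)/(6.37 + 4.740) = 5.625 m/s².

a ≈ 5.62 m/s²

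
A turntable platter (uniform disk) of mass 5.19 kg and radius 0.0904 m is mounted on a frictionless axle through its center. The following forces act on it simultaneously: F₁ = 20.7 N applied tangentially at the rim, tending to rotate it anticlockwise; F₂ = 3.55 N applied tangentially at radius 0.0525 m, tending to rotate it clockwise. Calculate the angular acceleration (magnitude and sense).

α ≈ 79.5 rad/s², anticlockwise

I = ½MR² = (1/2)(5.19)(0.0904)² = 0.02121 kg·m².
Taking anticlockwise as positive: τ₁ = +(20.7)(0.0904) = +1.871 N·m; τ₂ = −(3.55)(0.0525) = −0.1864 N·m.
Net torque τ = 1.685 N·m.
α = τ/I = 1.685/0.02121 = 79.45 rad/s².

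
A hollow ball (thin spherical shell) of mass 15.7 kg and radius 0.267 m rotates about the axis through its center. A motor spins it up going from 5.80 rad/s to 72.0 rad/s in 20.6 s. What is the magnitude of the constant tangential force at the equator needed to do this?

F ≈ 8.98 N

I = (2/3)MR² = (2/3)(15.7)(0.267)² = 0.7462 kg·m².
α = Δω/Δt = (72.0 − 5.80)/20.6 = 3.214 rad/s².
The required torque is τ = Iα = (0.7462)(3.214) = 2.398 N·m.
A tangential force at the equator gives τ = FR, so F = τ/R = 2.398/0.267 = 8.981 N.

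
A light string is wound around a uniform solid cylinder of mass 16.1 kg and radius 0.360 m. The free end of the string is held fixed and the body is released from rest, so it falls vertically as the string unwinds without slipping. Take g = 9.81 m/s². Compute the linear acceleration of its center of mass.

a ≈ 6.54 m/s²

Translation: Mg − T = Ma. Rotation about the center: TR = Iα with I = ½MR².
With a = αR: T = (I/R²)a = (1/2)M a, so Mg = (1 + 0.5000)Ma.
a = g/(1 + 0.5000) = 9.81/1.500 = 6.540 m/s².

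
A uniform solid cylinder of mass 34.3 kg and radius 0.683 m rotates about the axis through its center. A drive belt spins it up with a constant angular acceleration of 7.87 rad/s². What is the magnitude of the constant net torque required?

I = ½MR² = (1/2)(34.3)(0.683)² = 8.000 kg·m².
τ = Iα = (8.000)(7.870) = 62.96 N·m.

τ ≈ 63.0 N·m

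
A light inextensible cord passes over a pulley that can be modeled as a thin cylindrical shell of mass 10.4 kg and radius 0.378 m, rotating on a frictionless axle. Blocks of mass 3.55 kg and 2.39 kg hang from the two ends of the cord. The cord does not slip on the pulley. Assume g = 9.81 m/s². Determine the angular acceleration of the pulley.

α ≈ 1.84 rad/s²

I = MR² = (10.4)(0.378)² = 1.486 kg·m².
Heavier block: m₁g − T₁ = m₁a. Lighter block: T₂ − m₂g = m₂a.
Pulley: (T₁ − T₂)R = Iα = I(a/R), so T₁ − T₂ = (I/R²)a = 1·M_p a = 10.40·a.
Adding the three: (m₁ − m₂)g = (m₁ + m₂ + 10.40)a, so a = (3.55 − 2.39)(9.81)/(3.55 + 2.39 + 10.40) = 0.6964 m/s².
α = a/R = 0.6964/0.378 = 1.842 rad/s².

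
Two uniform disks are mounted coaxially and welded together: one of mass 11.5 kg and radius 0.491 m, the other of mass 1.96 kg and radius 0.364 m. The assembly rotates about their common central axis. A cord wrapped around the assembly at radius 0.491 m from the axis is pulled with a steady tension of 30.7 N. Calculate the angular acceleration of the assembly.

α ≈ 9.94 rad/s²

I = ½M₁R₁² + ½M₂R₂² = ½(11.5)(0.491)² + ½(1.96)(0.364)² = 1.516 kg·m².
τ = F r = (30.7)(0.491) = 15.07 N·m.
α = τ/I = 15.07/1.516 = 9.943 rad/s².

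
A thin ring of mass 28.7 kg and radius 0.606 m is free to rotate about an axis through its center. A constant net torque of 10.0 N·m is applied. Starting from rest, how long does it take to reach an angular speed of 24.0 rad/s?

t ≈ 25.3 s

I = MR² = (28.7)(0.606)² = 10.54 kg·m².
α = τ/I = 10.0/10.54 = 0.9488 rad/s².
ω = αt ⇒ t = ω/α = 24.0/0.9488 = 25.30 s.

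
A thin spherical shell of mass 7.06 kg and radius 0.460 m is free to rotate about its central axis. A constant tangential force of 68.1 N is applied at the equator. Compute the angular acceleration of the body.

α ≈ 31.5 rad/s²

I = (2/3)MR² = (2/3)(7.06)(0.460)² = 0.9959 kg·m².
τ = F R = (68.1)(0.460) = 31.33 N·m.
From τ = Iα: α = 31.33/0.9959 = 31.45 rad/s².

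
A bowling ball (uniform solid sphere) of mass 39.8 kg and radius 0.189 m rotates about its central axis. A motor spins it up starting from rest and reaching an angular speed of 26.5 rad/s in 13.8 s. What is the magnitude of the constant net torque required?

I = (2/5)MR² = (2/5)(39.8)(0.189)² = 0.5687 kg·m².
α = Δω/Δt = (26.5 − 0)/13.8 = 1.920 rad/s².
τ = Iα = (0.5687)(1.920) = 1.092 N·m.

τ ≈ 1.09 N·m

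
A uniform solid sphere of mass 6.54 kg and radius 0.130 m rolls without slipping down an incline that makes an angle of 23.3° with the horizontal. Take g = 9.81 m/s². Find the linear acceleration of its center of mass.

Translation along the incline: Mg sinθ − f = Ma.
Rotation about the center: fR = Iα with I = (2/5)MR². No-slip gives a = αR, so f = (I/R²)a = (2/5)M a.
Substituting: Mg sinθ = (1 + 0.4000)Ma, so a = g sinθ/(1 + 0.4000) = (9.81) sin 23.3° / 1.400 = 2.772 m/s².

a ≈ 2.77 m/s²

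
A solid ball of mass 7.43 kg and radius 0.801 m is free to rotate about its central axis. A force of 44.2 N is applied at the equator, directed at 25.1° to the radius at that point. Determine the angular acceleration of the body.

I = (2/5)MR² = (2/5)(7.43)(0.801)² = 1.907 kg·m².
Only the tangential component produces torque: τ = F R sinθ = (44.2)(0.801) sin 25.1° = 15.02 N·m.
From τ = Iα: α = 15.02/1.907 = 7.876 rad/s².

α ≈ 7.88 rad/s²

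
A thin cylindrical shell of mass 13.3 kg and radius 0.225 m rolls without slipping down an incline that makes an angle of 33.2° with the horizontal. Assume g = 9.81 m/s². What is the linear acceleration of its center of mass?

Translation along the incline: Mg sinθ − f = Ma.
Rotation about the center: fR = Iα with I = MR². No-slip gives a = αR, so f = (I/R²)a = M a.
Substituting: Mg sinθ = (1 + 1.000)Ma, so a = g sinθ/(1 + 1.000) = (9.81) sin 33.2° / 2.000 = 2.686 m/s².

a ≈ 2.69 m/s²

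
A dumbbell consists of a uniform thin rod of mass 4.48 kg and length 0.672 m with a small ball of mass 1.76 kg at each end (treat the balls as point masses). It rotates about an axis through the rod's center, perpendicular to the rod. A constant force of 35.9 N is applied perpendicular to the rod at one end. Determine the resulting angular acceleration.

α ≈ 21.3 rad/s²

I_rod = (1/12)ML² = (1/12)(4.48)(0.672)² = 0.1686 kg·m².
I_balls = 2·m·(L/2)² = 2(1.76)(0.3360)² = 0.3974 kg·m².
Total I = 0.5660 kg·m².
τ = F·(L/2) = (35.9)(0.336) = 12.06 N·m.
α = τ/I = 12.06/0.5660 = 21.31 rad/s².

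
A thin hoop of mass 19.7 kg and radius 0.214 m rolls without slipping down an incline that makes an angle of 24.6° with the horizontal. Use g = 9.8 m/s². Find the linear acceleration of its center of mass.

a ≈ 2.04 m/s²

Translation along the incline: Mg sinθ − f = Ma.
Rotation about the center: fR = Iα with I = MR². No-slip gives a = αR, so f = (I/R²)a = M a.
Substituting: Mg sinθ = (1 + 1.000)Ma, so a = g sinθ/(1 + 1.000) = (9.8) sin 24.6° / 2.000 = 2.040 m/s².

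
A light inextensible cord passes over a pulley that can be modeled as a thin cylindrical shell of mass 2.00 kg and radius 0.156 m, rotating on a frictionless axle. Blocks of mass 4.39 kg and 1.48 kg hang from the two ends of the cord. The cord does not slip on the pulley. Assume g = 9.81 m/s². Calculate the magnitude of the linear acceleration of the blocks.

I = MR² = (2.00)(0.156)² = 0.04867 kg·m².
Heavier block: m₁g − T₁ = m₁a. Lighter block: T₂ − m₂g = m₂a.
Pulley: (T₁ − T₂)R = Iα = I(a/R), so T₁ − T₂ = (I/R²)a = 1·M_p a = 2.000·a.
Adding the three: (m₁ − m₂)g = (m₁ + m₂ + 2.000)a, so a = (4.39 − 1.48)(9.81)/(4.39 + 1.48 + 2.000) = 3.627 m/s².

a ≈ 3.63 m/s²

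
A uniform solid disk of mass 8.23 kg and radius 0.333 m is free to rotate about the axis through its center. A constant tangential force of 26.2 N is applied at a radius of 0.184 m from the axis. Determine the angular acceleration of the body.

α ≈ 10.6 rad/s²

I = ½MR² = (1/2)(8.23)(0.333)² = 0.4563 kg·m².
τ = F·r = (26.2)(0.184) = 4.821 N·m.
Newton's second law for rotation, τ = Iα, gives α = τ/I = 4.821/0.4563 = 10.56 rad/s².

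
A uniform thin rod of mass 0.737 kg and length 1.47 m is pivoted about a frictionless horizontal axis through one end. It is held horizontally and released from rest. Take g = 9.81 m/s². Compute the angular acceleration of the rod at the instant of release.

α ≈ 10.0 rad/s²

About the pivot, I = (1/3)ML² = (1/3)(0.737)(1.47)² = 0.5309 kg·m².
The weight acts at the center, a distance L/2 = 0.7350 m from the pivot; τ = Mg(L/2) = 5.314 N·m.
α = τ/I = 5.314/0.5309 = 10.01 rad/s².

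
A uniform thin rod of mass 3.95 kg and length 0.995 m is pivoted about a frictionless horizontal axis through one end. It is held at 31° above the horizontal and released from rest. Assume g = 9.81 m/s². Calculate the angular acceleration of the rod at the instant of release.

α ≈ 12.7 rad/s²

About the pivot, I = (1/3)ML² = (1/3)(3.95)(0.995)² = 1.304 kg·m².
The weight acts at the center, a distance L/2 = 0.4975 m from the pivot; τ = Mg(L/2) cos 31° = 16.52 N·m.
α = τ/I = 16.52/1.304 = 12.68 rad/s².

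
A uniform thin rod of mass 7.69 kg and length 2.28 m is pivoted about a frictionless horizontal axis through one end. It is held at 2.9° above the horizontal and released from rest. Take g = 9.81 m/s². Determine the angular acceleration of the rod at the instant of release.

α ≈ 6.45 rad/s²

About the pivot, I = (1/3)ML² = (1/3)(7.69)(2.28)² = 13.33 kg·m².
The weight acts at the center, a distance L/2 = 1.140 m from the pivot; τ = Mg(L/2) cos 2.9° = 85.89 N·m.
α = τ/I = 85.89/13.33 = 6.446 rad/s².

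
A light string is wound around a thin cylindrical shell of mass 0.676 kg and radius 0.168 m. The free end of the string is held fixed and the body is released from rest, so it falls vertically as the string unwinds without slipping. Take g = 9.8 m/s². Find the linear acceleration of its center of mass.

a ≈ 4.90 m/s²

Translation: Mg − T = Ma. Rotation about the center: TR = Iα with I = MR².
With a = αR: T = (I/R²)a = M a, so Mg = (1 + 1.000)Ma.
a = g/(1 + 1.000) = 9.8/2.000 = 4.900 m/s².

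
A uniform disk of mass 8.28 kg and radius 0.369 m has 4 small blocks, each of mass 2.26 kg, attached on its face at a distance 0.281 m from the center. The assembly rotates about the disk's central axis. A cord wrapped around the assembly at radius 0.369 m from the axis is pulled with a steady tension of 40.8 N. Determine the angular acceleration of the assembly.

α ≈ 11.8 rad/s²

I_disk = ½MR² = ½(8.28)(0.369)² = 0.5637 kg·m².
I_blocks = 4·m·r² = 4(2.26)(0.281)² = 0.7138 kg·m².
Total I = 1.278 kg·m².
τ = F r = (40.8)(0.369) = 15.06 N·m.
α = τ/I = 15.06/1.278 = 11.78 rad/s².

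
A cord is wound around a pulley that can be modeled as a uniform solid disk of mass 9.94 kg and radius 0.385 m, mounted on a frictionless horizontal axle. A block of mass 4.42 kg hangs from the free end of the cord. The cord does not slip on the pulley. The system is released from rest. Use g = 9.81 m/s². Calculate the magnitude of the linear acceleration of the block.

I = ½MR² = (1/2)(9.94)(0.385)² = 0.7367 kg·m².
Block: mg − T = ma. Pulley: TR = Iα. No-slip: a = αR, so T = (I/R²)a = 4.970·a.
Then mg = (m + 4.970)a, so a = (4.42)(9.81)/(4.42 + 4.970) = 4.618 m/s².

a ≈ 4.62 m/s²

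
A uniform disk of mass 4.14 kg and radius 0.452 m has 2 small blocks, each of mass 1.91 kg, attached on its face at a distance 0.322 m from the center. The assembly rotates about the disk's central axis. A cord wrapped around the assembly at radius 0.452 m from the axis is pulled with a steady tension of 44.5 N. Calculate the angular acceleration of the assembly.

α ≈ 24.6 rad/s²

I_disk = ½MR² = ½(4.14)(0.452)² = 0.4229 kg·m².
I_blocks = 2·m·r² = 2(1.91)(0.322)² = 0.3961 kg·m².
Total I = 0.8190 kg·m².
τ = F r = (44.5)(0.452) = 20.11 N·m.
α = τ/I = 20.11/0.8190 = 24.56 rad/s².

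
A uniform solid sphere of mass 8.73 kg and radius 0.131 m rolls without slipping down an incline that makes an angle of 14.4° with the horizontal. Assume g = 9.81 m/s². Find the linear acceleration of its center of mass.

Translation along the incline: Mg sinθ − f = Ma.
Rotation about the center: fR = Iα with I = (2/5)MR². No-slip gives a = αR, so f = (I/R²)a = (2/5)M a.
Substituting: Mg sinθ = (1 + 0.4000)Ma, so a = g sinθ/(1 + 0.4000) = (9.81) sin 14.4° / 1.400 = 1.743 m/s².

a ≈ 1.74 m/s²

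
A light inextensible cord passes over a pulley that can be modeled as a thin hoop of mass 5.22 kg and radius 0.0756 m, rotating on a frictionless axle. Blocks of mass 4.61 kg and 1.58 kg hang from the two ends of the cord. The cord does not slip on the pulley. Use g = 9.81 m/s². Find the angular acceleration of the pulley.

I = MR² = (5.22)(0.0756)² = 0.02983 kg·m².
Heavier block: m₁g − T₁ = m₁a. Lighter block: T₂ − m₂g = m₂a.
Pulley: (T₁ − T₂)R = Iα = I(a/R), so T₁ − T₂ = (I/R²)a = 1·M_p a = 5.220·a.
Adding the three: (m₁ − m₂)g = (m₁ + m₂ + 5.220)a, so a = (4.61 − 1.58)(9.81)/(4.61 + 1.58 + 5.220) = 2.605 m/s².
α = a/R = 2.605/0.0756 = 34.46 rad/s².

α ≈ 34.5 rad/s²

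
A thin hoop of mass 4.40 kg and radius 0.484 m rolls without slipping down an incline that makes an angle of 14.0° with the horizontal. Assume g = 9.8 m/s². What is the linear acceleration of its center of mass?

Translation along the incline: Mg sinθ − f = Ma.
Rotation about the center: fR = Iα with I = MR². No-slip gives a = αR, so f = (I/R²)a = M a.
Substituting: Mg sinθ = (1 + 1.000)Ma, so a = g sinθ/(1 + 1.000) = (9.8) sin 14.0° / 2.000 = 1.185 m/s².

a ≈ 1.19 m/s²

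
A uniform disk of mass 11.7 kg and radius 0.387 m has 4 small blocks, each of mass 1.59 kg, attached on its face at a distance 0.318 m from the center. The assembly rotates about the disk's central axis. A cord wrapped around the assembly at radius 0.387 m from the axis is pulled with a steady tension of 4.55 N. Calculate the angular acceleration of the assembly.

I_disk = ½MR² = ½(11.7)(0.387)² = 0.8761 kg·m².
I_blocks = 4·m·r² = 4(1.59)(0.318)² = 0.6431 kg·m².
Total I = 1.519 kg·m².
τ = F r = (4.55)(0.387) = 1.761 N·m.
α = τ/I = 1.761/1.519 = 1.159 rad/s².

α ≈ 1.16 rad/s²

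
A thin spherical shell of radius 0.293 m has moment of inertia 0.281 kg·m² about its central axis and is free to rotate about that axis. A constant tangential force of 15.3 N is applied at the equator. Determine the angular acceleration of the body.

α ≈ 16.0 rad/s²

τ = F R = (15.3)(0.293) = 4.483 N·m.
From τ = Iα: α = 4.483/0.2810 = 15.95 rad/s².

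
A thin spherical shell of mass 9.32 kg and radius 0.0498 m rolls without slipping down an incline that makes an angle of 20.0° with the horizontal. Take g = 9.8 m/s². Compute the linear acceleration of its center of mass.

Translation along the incline: Mg sinθ − f = Ma.
Rotation about the center: fR = Iα with I = (2/3)MR². No-slip gives a = αR, so f = (I/R²)a = (2/3)M a.
Substituting: Mg sinθ = (1 + 0.6667)Ma, so a = g sinθ/(1 + 0.6667) = (9.8) sin 20.0° / 1.667 = 2.011 m/s².

a ≈ 2.01 m/s²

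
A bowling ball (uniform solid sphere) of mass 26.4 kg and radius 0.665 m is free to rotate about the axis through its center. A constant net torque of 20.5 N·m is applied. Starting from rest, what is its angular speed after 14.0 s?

ω ≈ 61.5 rad/s

I = (2/5)MR² = (2/5)(26.4)(0.665)² = 4.670 kg·m².
α = τ/I = 20.5/4.670 = 4.390 rad/s².
ω = ω₀ + αt = 0 + (4.390)(14.0) = 61.46 rad/s.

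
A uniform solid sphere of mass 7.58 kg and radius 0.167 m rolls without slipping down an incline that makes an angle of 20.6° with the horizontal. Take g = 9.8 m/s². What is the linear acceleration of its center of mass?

a ≈ 2.46 m/s²

Translation along the incline: Mg sinθ − f = Ma.
Rotation about the center: fR = Iα with I = (2/5)MR². No-slip gives a = αR, so f = (I/R²)a = (2/5)M a.
Substituting: Mg sinθ = (1 + 0.4000)Ma, so a = g sinθ/(1 + 0.4000) = (9.8) sin 20.6° / 1.400 = 2.463 m/s².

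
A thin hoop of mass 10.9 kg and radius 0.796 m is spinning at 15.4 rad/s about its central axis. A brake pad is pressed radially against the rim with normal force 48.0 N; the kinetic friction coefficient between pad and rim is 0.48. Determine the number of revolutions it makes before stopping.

I = MR² = (10.9)(0.796)² = 6.906 kg·m².
Friction force f = μN = (0.48)(48.0) = 23.04 N at the rim; torque magnitude τ = fR = 18.34 N·m, opposing ω.
|α| = τ/I = 18.34/6.906 = 2.655 rad/s² (deceleration).
ω² = ω₀² − 2|α|θ with ω = 0 ⇒ θ = ω₀²/(2|α|) = 44.65 rad = 7.107 rev.

≈ 7.11 revolutions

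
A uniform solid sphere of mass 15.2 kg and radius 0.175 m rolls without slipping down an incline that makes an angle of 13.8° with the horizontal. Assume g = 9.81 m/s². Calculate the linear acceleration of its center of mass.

a ≈ 1.67 m/s²

Translation along the incline: Mg sinθ − f = Ma.
Rotation about the center: fR = Iα with I = (2/5)MR². No-slip gives a = αR, so f = (I/R²)a = (2/5)M a.
Substituting: Mg sinθ = (1 + 0.4000)Ma, so a = g sinθ/(1 + 0.4000) = (9.81) sin 13.8° / 1.400 = 1.671 m/s².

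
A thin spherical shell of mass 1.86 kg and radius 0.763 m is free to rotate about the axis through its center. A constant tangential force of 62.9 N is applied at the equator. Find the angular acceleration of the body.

I = (2/3)MR² = (2/3)(1.86)(0.763)² = 0.7219 kg·m².
τ = F R = (62.9)(0.763) = 47.99 N·m.
Newton's second law for rotation, τ = Iα, gives α = τ/I = 47.99/0.7219 = 66.48 rad/s².

α ≈ 66.5 rad/s²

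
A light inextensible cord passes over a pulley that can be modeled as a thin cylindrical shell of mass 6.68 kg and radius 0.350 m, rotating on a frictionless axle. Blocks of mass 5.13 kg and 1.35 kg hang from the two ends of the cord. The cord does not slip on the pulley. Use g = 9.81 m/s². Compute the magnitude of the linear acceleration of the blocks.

I = MR² = (6.68)(0.350)² = 0.8183 kg·m².
Heavier block: m₁g − T₁ = m₁a. Lighter block: T₂ − m₂g = m₂a.
Pulley: (T₁ − T₂)R = Iα = I(a/R), so T₁ − T₂ = (I/R²)a = 1·M_p a = 6.680·a.
Adding the three: (m₁ − m₂)g = (m₁ + m₂ + 6.680)a, so a = (5.13 − 1.35)(9.81)/(5.13 + 1.35 + 6.680) = 2.818 m/s².

a ≈ 2.82 m/s²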